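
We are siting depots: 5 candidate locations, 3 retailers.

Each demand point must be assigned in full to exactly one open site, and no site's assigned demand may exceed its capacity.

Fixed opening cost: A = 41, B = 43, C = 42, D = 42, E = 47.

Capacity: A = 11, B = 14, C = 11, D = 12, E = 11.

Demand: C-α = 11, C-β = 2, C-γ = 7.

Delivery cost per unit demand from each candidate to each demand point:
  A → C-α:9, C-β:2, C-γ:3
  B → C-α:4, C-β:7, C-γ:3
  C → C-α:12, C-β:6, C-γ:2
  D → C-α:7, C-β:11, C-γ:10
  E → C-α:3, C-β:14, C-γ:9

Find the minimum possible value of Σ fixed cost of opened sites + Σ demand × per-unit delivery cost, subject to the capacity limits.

146

Open {A, E}; cheapest assignment that respects the capacities:
  A (cap 11, load 9): C-β, C-γ — cost 2×2 + 7×3 = 25
  E (cap 11, load 11): C-α — cost 11×3 = 33
  Shipping 58, fixed 88 → total 146.
  Any other capacity-feasible assignment to {A, E} ships for at least 58.
Compare {C, E}: its best feasible assignment gives total 148.
Compare {A, B}: its best feasible assignment gives total 153.
Every other set of open sites that can feasibly serve all demand totals ≥ 148 even under its best assignment. Minimum: 146.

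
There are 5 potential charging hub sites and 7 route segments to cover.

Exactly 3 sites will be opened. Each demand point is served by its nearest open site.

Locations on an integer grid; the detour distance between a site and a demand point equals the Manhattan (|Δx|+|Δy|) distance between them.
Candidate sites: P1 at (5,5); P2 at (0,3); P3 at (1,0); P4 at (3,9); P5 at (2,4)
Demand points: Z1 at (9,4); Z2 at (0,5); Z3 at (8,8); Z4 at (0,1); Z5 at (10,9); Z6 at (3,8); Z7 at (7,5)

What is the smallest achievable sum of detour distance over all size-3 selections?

Open {P1, P2, P4}.
  Z1→P1 5, Z2→P2 2, Z3→P1 6, Z4→P2 2, Z5→P4 7, Z6→P4 1, Z7→P1 2  ⇒ total 25.
Compare {P1, P3, P4}: total 28.
Compare {P1, P4, P5}: total 29.
No size-3 selection does better; minimum is 25.

25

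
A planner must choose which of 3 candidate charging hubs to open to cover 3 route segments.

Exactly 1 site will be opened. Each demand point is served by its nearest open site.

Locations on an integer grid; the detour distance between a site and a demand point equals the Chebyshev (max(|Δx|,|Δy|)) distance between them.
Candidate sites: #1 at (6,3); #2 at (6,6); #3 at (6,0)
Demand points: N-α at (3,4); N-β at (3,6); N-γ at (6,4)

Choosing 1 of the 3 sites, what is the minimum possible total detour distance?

7

Open {#1}.
  N-α→#1 3, N-β→#1 3, N-γ→#1 1  ⇒ total 7.
Compare {#2}: total 8.
Compare {#3}: total 14.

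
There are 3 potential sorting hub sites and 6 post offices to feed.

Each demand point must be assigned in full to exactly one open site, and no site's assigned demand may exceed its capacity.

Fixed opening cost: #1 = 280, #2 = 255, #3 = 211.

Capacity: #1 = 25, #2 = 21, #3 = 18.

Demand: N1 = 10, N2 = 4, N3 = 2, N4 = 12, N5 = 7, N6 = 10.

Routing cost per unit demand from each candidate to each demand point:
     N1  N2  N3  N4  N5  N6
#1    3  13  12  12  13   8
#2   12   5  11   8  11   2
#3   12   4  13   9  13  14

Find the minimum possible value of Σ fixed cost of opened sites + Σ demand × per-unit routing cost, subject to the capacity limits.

Open {#1, #2}; cheapest assignment that respects the capacities:
  #1 (cap 25, load 24): N1, N3, N4 — cost 10×3 + 2×12 + 12×12 = 198
  #2 (cap 21, load 21): N2, N5, N6 — cost 4×5 + 7×11 + 10×2 = 117
  Shipping 315, fixed 535 → total 850.
  Any other capacity-feasible assignment to {#1, #2} ships for at least 315.
Compare {#1, #2, #3}: its best feasible assignment gives total 1019.
Every other set of open sites that can feasibly serve all demand totals ≥ 1019 even under its best assignment. Minimum: 850.

850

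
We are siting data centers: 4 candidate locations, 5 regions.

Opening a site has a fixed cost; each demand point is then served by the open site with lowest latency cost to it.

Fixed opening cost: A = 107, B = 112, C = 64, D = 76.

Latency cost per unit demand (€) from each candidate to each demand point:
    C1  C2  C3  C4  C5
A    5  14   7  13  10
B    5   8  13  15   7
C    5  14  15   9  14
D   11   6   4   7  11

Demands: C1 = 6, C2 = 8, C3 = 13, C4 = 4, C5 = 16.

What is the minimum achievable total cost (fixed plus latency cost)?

Open {D}: assign each demand point to its cheapest open site.
  C1→D 6×11=66, C2→D 8×6=48, C3→D 13×4=52, C4→D 4×7=28, C5→D 16×11=176
  latency cost 370, fixed 76 → total 446.
Compare {B, D}: latency cost 270 + fixed 188 = 458.
Compare {C, D}: latency cost 334 + fixed 140 = 474.
Compare {A, D}: latency cost 318 + fixed 183 = 501.
All other subsets cost ≥ 458. Minimum total cost: 446.

446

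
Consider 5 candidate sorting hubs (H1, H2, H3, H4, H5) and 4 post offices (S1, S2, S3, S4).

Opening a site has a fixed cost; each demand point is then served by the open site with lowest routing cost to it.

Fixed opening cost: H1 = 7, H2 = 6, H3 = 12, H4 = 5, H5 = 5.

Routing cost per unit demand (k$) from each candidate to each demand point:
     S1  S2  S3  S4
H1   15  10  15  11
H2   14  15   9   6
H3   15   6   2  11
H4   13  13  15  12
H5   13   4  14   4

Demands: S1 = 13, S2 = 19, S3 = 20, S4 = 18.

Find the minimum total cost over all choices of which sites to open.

374

Open {H3, H5}: assign each demand point to its cheapest open site.
  S1→H5 13×13=169, S2→H5 19×4=76, S3→H3 20×2=40, S4→H5 18×4=72
  routing cost 357, fixed 17 → total 374.
Compare {H3, H4, H5}: routing cost 357 + fixed 22 = 379.
Compare {H2, H3, H5}: routing cost 357 + fixed 23 = 380.
Compare {H1, H3, H5}: routing cost 357 + fixed 24 = 381.
All other subsets cost ≥ 379. Minimum total cost: 374.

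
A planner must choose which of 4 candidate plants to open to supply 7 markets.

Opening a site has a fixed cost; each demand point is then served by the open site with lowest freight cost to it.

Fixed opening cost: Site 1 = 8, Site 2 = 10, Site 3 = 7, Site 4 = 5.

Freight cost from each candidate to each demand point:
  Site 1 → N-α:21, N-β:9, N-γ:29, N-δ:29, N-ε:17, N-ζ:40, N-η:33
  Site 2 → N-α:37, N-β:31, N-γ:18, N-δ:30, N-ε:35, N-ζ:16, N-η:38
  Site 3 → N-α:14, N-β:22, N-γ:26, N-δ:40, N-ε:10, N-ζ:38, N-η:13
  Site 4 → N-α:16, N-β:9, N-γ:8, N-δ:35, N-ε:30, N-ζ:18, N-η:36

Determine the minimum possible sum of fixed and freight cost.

Open {Site 3, Site 4}: assign each demand point to its cheapest open site.
  N-α→Site 3 14, N-β→Site 4 9, N-γ→Site 4 8, N-δ→Site 4 35, N-ε→Site 3 10, N-ζ→Site 4 18, N-η→Site 3 13
  freight cost 107, fixed 12 → total 119.
Compare {Site 1, Site 3, Site 4}: freight cost 101 + fixed 20 = 121.
Compare {Site 2, Site 3, Site 4}: freight cost 100 + fixed 22 = 122.
Compare {Site 1, Site 2, Site 3, Site 4}: freight cost 99 + fixed 30 = 129.
All other subsets cost ≥ 121. Minimum total cost: 119.

119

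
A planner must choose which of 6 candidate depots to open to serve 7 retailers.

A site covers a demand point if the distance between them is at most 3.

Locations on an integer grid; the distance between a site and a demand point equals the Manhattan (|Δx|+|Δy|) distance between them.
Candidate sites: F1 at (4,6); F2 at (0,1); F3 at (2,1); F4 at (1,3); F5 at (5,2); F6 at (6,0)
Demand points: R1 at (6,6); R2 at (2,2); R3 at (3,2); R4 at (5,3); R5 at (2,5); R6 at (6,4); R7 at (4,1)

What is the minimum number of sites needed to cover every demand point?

2

Coverage sets (demand points within 3 of each site):
  F1: {R1, R5}
  F2: {R2}
  F3: {R2, R3, R7}
  F4: {R2, R3, R5}
  F5: {R2, R3, R4, R6, R7}
  F6: {R7}
No single site covers all 7 demand points.
But {F1, F5} covers everything, so the minimum is 2.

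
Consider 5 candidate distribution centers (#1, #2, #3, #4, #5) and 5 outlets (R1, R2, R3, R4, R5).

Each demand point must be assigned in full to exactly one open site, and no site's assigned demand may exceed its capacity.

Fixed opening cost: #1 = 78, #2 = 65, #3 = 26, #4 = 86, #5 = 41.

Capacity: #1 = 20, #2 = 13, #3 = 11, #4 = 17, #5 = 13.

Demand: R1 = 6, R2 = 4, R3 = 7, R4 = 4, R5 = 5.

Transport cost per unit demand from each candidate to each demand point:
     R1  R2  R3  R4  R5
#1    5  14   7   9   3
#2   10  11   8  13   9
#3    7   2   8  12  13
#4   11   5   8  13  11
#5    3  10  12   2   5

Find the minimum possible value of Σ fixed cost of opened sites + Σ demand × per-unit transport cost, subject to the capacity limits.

243

Open {#1, #3, #5}; cheapest assignment that respects the capacities:
  #1 (cap 20, load 12): R3, R5 — cost 7×7 + 5×3 = 64
  #3 (cap 11, load 4): R2 — cost 4×2 = 8
  #5 (cap 13, load 10): R1, R4 — cost 6×3 + 4×2 = 26
  Shipping 98, fixed 145 → total 243.
  Any other capacity-feasible assignment to {#1, #3, #5} ships for at least 98.
Compare {#1, #3}: its best feasible assignment gives total 249.
Compare {#1, #5}: its best feasible assignment gives total 261.
Every other set of open sites that can feasibly serve all demand totals ≥ 249 even under its best assignment. Minimum: 243.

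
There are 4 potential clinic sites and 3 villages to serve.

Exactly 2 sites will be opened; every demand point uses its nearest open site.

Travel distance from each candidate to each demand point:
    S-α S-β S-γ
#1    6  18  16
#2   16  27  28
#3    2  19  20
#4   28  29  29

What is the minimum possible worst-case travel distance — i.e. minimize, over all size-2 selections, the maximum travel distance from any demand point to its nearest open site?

Open {#1, #2}.
  Farthest demand point is S-β at travel distance 18 (to #1); all others are ≤ 18.
With {#1, #3} the worst case is 18.
With {#1, #4} the worst case is 18.
No size-2 selection achieves below 18.

18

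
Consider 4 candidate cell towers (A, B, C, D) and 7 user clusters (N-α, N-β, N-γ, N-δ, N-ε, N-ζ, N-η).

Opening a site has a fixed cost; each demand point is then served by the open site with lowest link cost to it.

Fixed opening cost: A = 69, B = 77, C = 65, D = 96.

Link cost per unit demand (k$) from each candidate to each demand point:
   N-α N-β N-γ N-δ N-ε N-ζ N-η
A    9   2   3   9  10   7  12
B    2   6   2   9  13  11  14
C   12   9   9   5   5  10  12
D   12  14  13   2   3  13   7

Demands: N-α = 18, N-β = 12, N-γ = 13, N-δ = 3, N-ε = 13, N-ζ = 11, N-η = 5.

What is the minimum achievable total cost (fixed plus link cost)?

485

Open {A, B, D}: assign each demand point to its cheapest open site.
  N-α→B 18×2=36, N-β→A 12×2=24, N-γ→B 13×2=26, N-δ→D 3×2=6, N-ε→D 13×3=39, N-ζ→A 11×7=77, N-η→D 5×7=35
  link cost 243, fixed 242 → total 485.
Compare {B, D}: link cost 335 + fixed 173 = 508.
Compare {A, B, C}: link cost 303 + fixed 211 = 514.
Compare {A, B}: link cost 380 + fixed 146 = 526.
All other subsets cost ≥ 508. Minimum total cost: 485.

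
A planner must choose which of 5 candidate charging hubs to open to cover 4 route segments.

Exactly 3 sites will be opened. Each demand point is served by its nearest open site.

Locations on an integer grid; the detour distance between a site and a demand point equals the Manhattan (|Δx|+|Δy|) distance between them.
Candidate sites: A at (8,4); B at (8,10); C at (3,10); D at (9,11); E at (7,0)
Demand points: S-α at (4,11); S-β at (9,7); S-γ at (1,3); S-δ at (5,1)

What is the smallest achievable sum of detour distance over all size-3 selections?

17

Open {A, C, E}.
  S-α→C 2, S-β→A 4, S-γ→A 8, S-δ→E 3  ⇒ total 17.
Compare {B, C, E}: total 18.
Compare {C, D, E}: total 18.
No size-3 selection does better; minimum is 17.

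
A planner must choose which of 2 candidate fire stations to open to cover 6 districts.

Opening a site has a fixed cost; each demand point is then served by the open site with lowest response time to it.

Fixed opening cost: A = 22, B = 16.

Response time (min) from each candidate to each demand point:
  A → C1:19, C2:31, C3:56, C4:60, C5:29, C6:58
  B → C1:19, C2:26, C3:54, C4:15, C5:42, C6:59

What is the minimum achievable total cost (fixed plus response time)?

Open {B}: assign each demand point to its cheapest open site.
  C1→B 19, C2→B 26, C3→B 54, C4→B 15, C5→B 42, C6→B 59
  response time 215, fixed 16 → total 231.
Compare {A, B}: response time 201 + fixed 38 = 239.
Compare {A}: response time 253 + fixed 22 = 275.

231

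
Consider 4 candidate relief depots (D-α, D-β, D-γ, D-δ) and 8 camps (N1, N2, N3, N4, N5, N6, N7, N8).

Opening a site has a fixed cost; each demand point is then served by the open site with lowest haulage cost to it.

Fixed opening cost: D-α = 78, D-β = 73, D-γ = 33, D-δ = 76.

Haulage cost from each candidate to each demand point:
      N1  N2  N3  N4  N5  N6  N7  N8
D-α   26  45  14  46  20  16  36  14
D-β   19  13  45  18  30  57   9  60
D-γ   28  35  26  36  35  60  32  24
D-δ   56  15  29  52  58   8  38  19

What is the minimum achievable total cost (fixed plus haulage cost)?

274

Open {D-α, D-β}: assign each demand point to its cheapest open site.
  N1→D-β 19, N2→D-β 13, N3→D-α 14, N4→D-β 18, N5→D-α 20, N6→D-α 16, N7→D-β 9, N8→D-α 14
  haulage cost 123, fixed 151 → total 274.
Compare {D-β, D-δ}: haulage cost 145 + fixed 149 = 294.
Compare {D-α}: haulage cost 217 + fixed 78 = 295.
Compare {D-β, D-γ}: haulage cost 196 + fixed 106 = 302.
All other subsets cost ≥ 294. Minimum total cost: 274.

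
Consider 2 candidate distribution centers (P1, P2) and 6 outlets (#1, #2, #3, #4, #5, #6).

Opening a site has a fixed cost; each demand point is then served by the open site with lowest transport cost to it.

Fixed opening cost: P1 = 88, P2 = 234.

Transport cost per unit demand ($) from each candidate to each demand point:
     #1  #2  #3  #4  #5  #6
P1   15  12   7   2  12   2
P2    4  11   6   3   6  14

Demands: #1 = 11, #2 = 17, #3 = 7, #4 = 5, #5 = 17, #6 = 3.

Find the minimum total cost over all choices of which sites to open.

666

Open {P2}: assign each demand point to its cheapest open site.
  #1→P2 11×4=44, #2→P2 17×11=187, #3→P2 7×6=42, #4→P2 5×3=15, #5→P2 17×6=102, #6→P2 3×14=42
  transport cost 432, fixed 234 → total 666.
Compare {P1, P2}: transport cost 391 + fixed 322 = 713.
Compare {P1}: transport cost 638 + fixed 88 = 726.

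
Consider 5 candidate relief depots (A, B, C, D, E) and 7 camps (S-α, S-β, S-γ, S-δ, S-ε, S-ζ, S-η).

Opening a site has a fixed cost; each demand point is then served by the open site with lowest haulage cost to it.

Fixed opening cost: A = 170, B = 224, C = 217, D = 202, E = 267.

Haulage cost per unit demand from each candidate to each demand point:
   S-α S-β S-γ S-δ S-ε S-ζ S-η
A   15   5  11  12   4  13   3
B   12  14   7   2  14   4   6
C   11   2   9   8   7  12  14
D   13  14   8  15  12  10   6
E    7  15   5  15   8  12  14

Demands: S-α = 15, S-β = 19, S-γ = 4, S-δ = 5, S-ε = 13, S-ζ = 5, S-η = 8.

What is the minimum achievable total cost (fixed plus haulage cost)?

735

Open {A}: assign each demand point to its cheapest open site.
  S-α→A 15×15=225, S-β→A 19×5=95, S-γ→A 4×11=44, S-δ→A 5×12=60, S-ε→A 13×4=52, S-ζ→A 5×13=65, S-η→A 8×3=24
  haulage cost 565, fixed 170 → total 735.
Compare {C}: haulage cost 542 + fixed 217 = 759.
Compare {A, C}: haulage cost 415 + fixed 387 = 802.
Compare {A, B}: haulage cost 409 + fixed 394 = 803.
All other subsets cost ≥ 759. Minimum total cost: 735.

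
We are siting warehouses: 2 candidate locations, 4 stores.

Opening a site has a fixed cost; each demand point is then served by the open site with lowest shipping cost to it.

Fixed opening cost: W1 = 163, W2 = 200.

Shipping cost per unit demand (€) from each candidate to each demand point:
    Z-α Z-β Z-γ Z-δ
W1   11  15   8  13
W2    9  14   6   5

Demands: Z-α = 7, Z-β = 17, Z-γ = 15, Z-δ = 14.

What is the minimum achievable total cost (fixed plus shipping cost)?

661

Open {W2}: assign each demand point to its cheapest open site.
  Z-α→W2 7×9=63, Z-β→W2 17×14=238, Z-γ→W2 15×6=90, Z-δ→W2 14×5=70
  shipping cost 461, fixed 200 → total 661.
Compare {W1}: shipping cost 634 + fixed 163 = 797.
Compare {W1, W2}: shipping cost 461 + fixed 363 = 824.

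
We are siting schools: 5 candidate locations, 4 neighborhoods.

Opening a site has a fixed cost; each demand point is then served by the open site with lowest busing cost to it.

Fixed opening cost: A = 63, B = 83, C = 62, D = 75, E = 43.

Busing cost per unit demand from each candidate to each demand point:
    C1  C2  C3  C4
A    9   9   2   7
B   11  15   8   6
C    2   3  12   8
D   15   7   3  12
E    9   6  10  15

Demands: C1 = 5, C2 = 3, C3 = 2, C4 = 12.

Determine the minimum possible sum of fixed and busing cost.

Open {C}: assign each demand point to its cheapest open site.
  C1→C 5×2=10, C2→C 3×3=9, C3→C 2×12=24, C4→C 12×8=96
  busing cost 139, fixed 62 → total 201.
Compare {A}: busing cost 160 + fixed 63 = 223.
Compare {A, C}: busing cost 107 + fixed 125 = 232.
Compare {C, E}: busing cost 135 + fixed 105 = 240.
All other subsets cost ≥ 223. Minimum total cost: 201.

201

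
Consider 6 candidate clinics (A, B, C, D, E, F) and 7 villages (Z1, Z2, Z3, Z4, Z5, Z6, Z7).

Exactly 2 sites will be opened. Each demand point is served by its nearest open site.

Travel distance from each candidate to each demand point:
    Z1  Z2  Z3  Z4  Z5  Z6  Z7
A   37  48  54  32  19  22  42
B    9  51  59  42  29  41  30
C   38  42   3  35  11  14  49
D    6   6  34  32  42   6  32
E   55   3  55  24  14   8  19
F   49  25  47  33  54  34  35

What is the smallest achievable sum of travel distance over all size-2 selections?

Open {C, D}.
  Z1→D 6, Z2→D 6, Z3→C 3, Z4→D 32, Z5→C 11, Z6→D 6, Z7→D 32  ⇒ total 96.
Compare {C, E}: total 106.
Compare {D, E}: total 106.
No size-2 selection does better; minimum is 96.

96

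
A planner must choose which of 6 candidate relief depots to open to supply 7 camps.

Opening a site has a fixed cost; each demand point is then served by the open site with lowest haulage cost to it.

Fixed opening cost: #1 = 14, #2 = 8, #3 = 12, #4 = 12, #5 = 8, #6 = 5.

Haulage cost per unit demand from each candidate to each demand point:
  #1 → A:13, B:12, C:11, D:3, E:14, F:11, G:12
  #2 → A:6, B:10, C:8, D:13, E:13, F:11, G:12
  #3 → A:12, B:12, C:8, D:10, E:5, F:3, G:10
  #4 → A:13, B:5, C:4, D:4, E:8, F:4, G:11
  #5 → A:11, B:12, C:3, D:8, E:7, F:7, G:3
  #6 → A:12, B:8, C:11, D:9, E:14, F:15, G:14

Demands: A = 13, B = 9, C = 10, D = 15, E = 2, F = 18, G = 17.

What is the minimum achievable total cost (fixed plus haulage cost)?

Open {#1, #2, #3, #4, #5}: assign each demand point to its cheapest open site.
  A→#2 13×6=78, B→#4 9×5=45, C→#5 10×3=30, D→#1 15×3=45, E→#3 2×5=10, F→#3 18×3=54, G→#5 17×3=51
  haulage cost 313, fixed 54 → total 367.
Compare {#2, #3, #4, #5}: haulage cost 328 + fixed 40 = 368.
Compare {#1, #2, #3, #4, #5, #6}: haulage cost 313 + fixed 59 = 372.
Compare {#2, #3, #4, #5, #6}: haulage cost 328 + fixed 45 = 373.
All other subsets cost ≥ 368. Minimum total cost: 367.

367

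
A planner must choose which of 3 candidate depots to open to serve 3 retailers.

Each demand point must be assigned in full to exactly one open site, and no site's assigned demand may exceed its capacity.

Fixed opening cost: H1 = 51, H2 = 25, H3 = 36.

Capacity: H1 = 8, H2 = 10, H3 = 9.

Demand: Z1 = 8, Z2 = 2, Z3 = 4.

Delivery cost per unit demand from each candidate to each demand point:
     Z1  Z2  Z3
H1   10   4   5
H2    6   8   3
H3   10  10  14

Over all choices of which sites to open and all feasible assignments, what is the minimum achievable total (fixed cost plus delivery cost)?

Open {H1, H2}; cheapest assignment that respects the capacities:
  H1 (cap 8, load 6): Z2, Z3 — cost 2×4 + 4×5 = 28
  H2 (cap 10, load 8): Z1 — cost 8×6 = 48
  Shipping 76, fixed 76 → total 152.
  Any other capacity-feasible assignment to {H1, H2} ships for at least 76.
Compare {H2, H3}: its best feasible assignment gives total 169.
Compare {H1, H2, H3}: its best feasible assignment gives total 188.
Every other set of open sites that can feasibly serve all demand totals ≥ 169 even under its best assignment. Minimum: 152.

152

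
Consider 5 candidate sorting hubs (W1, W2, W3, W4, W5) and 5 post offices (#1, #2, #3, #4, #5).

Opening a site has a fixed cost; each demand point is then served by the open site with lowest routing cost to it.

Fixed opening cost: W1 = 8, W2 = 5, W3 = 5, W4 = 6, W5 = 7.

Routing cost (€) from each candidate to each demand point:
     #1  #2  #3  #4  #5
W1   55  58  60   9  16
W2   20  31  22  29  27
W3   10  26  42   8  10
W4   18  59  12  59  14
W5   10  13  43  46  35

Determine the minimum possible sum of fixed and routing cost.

71

Open {W3, W4, W5}: assign each demand point to its cheapest open site.
  #1→W3 10, #2→W5 13, #3→W4 12, #4→W3 8, #5→W3 10
  routing cost 53, fixed 18 → total 71.
Compare {W2, W3, W4, W5}: routing cost 53 + fixed 23 = 76.
Compare {W3, W4}: routing cost 66 + fixed 11 = 77.
Compare {W1, W4, W5}: routing cost 58 + fixed 21 = 79.
All other subsets cost ≥ 76. Minimum total cost: 71.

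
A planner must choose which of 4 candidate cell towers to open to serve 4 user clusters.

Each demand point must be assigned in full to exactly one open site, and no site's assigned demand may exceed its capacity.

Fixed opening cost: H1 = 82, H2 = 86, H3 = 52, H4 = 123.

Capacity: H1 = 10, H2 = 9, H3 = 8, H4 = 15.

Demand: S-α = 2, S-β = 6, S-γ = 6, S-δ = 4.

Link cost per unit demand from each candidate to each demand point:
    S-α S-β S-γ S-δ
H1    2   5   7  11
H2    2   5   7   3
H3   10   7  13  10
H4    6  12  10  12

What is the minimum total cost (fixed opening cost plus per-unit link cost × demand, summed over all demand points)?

Open {H1, H3}; cheapest assignment that respects the capacities:
  H1 (cap 10, load 10): S-γ, S-δ — cost 6×7 + 4×11 = 86
  H3 (cap 8, load 8): S-α, S-β — cost 2×10 + 6×7 = 62
  Shipping 148, fixed 134 → total 282.
  Any other capacity-feasible assignment to {H1, H3} ships for at least 148.
Compare {H1, H2}: its best feasible assignment gives total 288.
Compare {H1, H2, H3}: its best feasible assignment gives total 320.
Every other set of open sites that can feasibly serve all demand totals ≥ 288 even under its best assignment. Minimum: 282.

282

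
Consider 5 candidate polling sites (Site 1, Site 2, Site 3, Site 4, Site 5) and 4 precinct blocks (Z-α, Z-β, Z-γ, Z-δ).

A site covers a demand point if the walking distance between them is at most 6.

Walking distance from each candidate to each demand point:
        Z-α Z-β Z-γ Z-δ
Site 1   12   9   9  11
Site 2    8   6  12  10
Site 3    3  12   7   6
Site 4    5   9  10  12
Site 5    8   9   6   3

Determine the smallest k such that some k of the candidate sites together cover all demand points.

3

Coverage sets (demand points within 6 of each site):
  Site 1: {}
  Site 2: {Z-β}
  Site 3: {Z-α, Z-δ}
  Site 4: {Z-α}
  Site 5: {Z-γ, Z-δ}
No 2 sites suffice: every size-2 union leaves at least one demand point uncovered.
But {Site 2, Site 3, Site 5} covers everything, so the minimum is 3.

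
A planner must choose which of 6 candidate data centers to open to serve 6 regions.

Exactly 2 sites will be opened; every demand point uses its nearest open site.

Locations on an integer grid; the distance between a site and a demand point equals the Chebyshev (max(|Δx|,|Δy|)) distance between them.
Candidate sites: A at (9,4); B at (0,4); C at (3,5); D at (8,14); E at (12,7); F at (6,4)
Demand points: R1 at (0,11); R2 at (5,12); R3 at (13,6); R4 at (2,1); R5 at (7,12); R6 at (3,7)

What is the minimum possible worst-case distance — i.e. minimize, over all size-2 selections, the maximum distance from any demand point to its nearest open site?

Open {A, C}.
  Farthest demand point is R2 at distance 7 (to C); all others are ≤ 7.
With {B, E} the worst case is 7.
With {C, E} the worst case is 7.
No size-2 selection achieves below 7.

7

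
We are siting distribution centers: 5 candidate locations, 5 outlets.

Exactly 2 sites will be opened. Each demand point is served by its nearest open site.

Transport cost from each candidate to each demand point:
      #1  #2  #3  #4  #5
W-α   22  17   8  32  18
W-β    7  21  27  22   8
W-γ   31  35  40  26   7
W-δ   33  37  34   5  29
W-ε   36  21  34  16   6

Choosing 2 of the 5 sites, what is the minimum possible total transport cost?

Open {W-α, W-β}.
  #1→W-β 7, #2→W-α 17, #3→W-α 8, #4→W-β 22, #5→W-β 8  ⇒ total 62.
Compare {W-β, W-δ}: total 68.
Compare {W-α, W-ε}: total 69.
No size-2 selection does better; minimum is 62.

62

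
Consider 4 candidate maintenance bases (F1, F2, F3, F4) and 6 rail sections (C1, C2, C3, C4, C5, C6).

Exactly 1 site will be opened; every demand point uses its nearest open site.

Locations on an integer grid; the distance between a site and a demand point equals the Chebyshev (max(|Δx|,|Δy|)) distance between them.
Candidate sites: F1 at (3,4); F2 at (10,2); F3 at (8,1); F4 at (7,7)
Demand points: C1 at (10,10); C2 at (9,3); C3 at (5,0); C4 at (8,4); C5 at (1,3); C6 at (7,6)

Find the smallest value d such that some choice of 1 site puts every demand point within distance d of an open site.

7

Open {F1}.
  Farthest demand point is C1 at distance 7 (to F1); all others are ≤ 7.
With {F4} the worst case is 7.
With {F2} the worst case is 9.
No size-1 selection achieves below 7.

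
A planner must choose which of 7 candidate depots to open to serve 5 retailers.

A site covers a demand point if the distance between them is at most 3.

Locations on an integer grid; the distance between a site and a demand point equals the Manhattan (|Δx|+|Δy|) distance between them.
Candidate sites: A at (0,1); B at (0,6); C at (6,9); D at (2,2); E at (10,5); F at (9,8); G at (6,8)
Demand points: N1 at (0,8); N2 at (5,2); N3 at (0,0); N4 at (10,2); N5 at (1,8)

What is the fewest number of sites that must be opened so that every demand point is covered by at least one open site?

4

Coverage sets (demand points within 3 of each site):
  A: {N3}
  B: {N1, N5}
  C: {}
  D: {N2}
  E: {N4}
  F: {}
  G: {}
No 3 sites suffice: every size-3 union leaves at least one demand point uncovered.
But {A, B, D, E} covers everything, so the minimum is 4.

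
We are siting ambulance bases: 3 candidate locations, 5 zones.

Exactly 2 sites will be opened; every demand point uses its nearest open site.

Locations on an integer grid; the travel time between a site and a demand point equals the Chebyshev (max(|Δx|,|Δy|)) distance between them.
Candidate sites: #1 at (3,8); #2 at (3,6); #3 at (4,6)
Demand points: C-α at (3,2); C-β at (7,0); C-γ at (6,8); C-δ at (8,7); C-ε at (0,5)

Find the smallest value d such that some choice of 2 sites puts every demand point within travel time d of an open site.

6

Open {#1, #2}.
  Farthest demand point is C-β at travel time 6 (to #2); all others are ≤ 6.
With {#1, #3} the worst case is 6.
With {#2, #3} the worst case is 6.
No size-2 selection achieves below 6.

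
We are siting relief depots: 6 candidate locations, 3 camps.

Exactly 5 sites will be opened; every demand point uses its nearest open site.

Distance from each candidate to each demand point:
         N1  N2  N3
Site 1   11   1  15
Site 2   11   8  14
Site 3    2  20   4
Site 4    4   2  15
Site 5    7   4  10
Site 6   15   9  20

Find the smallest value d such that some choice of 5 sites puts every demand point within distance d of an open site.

Open {Site 1, Site 2, Site 3, Site 4, Site 5}.
  Farthest demand point is N3 at distance 4 (to Site 3); all others are ≤ 4.
With {Site 1, Site 2, Site 3, Site 4, Site 6} the worst case is 4.
With {Site 1, Site 2, Site 3, Site 5, Site 6} the worst case is 4.
No size-5 selection achieves below 4.

4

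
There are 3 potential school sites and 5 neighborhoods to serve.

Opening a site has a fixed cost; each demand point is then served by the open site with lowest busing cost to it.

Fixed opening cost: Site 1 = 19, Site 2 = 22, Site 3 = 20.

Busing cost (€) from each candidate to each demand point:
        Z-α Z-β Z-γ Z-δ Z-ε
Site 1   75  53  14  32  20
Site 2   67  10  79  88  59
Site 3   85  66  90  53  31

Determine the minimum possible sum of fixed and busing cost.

184

Open {Site 1, Site 2}: assign each demand point to its cheapest open site.
  Z-α→Site 2 67, Z-β→Site 2 10, Z-γ→Site 1 14, Z-δ→Site 1 32, Z-ε→Site 1 20
  busing cost 143, fixed 41 → total 184.
Compare {Site 1, Site 2, Site 3}: busing cost 143 + fixed 61 = 204.
Compare {Site 1}: busing cost 194 + fixed 19 = 213.
Compare {Site 1, Site 3}: busing cost 194 + fixed 39 = 233.
All other subsets cost ≥ 204. Minimum total cost: 184.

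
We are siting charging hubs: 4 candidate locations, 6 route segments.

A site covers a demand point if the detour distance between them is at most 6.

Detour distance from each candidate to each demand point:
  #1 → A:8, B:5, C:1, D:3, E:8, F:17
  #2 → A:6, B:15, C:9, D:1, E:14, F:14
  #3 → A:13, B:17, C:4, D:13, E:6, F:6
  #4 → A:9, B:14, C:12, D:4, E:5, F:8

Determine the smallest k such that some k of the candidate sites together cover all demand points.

3

Coverage sets (demand points within 6 of each site):
  #1: {B, C, D}
  #2: {A, D}
  #3: {C, E, F}
  #4: {D, E}
No 2 sites suffice: every size-2 union leaves at least one demand point uncovered.
But {#1, #2, #3} covers everything, so the minimum is 3.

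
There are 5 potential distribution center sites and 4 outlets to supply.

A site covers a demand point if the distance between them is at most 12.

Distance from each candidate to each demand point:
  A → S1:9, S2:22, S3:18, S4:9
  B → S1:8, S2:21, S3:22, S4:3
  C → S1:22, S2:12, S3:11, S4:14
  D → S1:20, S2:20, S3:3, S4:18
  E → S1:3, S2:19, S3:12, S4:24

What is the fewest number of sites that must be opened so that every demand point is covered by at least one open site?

2

Coverage sets (demand points within 12 of each site):
  A: {S1, S4}
  B: {S1, S4}
  C: {S2, S3}
  D: {S3}
  E: {S1, S3}
No single site covers all 4 demand points.
But {A, C} covers everything, so the minimum is 2.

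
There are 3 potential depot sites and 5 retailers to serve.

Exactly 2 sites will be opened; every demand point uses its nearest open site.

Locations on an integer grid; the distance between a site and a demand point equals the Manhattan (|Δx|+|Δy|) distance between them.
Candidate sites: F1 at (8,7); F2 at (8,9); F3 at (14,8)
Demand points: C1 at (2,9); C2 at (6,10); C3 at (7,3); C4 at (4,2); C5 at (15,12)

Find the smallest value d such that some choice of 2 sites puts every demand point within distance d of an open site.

Open {F1, F3}.
  Farthest demand point is C4 at distance 9 (to F1); all others are ≤ 9.
With {F1, F2} the worst case is 10.
With {F2, F3} the worst case is 11.
No size-2 selection achieves below 9.

9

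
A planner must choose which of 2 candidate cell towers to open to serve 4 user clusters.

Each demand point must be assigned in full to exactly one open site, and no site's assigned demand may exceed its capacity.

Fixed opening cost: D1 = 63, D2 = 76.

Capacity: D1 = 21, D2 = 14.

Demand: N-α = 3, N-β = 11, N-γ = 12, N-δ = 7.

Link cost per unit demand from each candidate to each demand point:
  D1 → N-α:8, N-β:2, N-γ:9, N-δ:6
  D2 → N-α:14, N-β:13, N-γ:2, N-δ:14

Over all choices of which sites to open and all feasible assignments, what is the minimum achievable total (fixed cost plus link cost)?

251

Open {D1, D2}; cheapest assignment that respects the capacities:
  D1 (cap 21, load 21): N-α, N-β, N-δ — cost 3×8 + 11×2 + 7×6 = 88
  D2 (cap 14, load 12): N-γ — cost 12×2 = 24
  Shipping 112, fixed 139 → total 251.
  Any other capacity-feasible assignment to {D1, D2} ships for at least 112.
Total demand is 33 and no other set of sites has combined capacity ≥ 33, so {D1, D2} is the only feasible choice of open sites. Minimum: 251.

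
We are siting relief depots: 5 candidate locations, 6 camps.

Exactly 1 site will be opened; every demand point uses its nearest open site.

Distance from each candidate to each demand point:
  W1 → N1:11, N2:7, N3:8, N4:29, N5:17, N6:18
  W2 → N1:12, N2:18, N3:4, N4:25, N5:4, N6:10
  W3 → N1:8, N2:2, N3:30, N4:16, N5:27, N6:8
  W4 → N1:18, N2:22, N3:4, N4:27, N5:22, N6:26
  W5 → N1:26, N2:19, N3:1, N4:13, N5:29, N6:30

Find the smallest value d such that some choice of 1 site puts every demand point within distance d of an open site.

25

Open {W2}.
  Farthest demand point is N4 at distance 25 (to W2); all others are ≤ 25.
With {W4} the worst case is 27.
With {W1} the worst case is 29.
No size-1 selection achieves below 25.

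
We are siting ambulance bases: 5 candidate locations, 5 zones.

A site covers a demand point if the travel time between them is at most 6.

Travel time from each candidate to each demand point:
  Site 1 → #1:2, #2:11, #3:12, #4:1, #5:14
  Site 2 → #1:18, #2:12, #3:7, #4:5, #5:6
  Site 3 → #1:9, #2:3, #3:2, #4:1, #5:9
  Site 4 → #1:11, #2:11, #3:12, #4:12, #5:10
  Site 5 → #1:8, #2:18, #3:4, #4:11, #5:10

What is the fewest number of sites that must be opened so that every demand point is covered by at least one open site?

3

Coverage sets (demand points within 6 of each site):
  Site 1: {#1, #4}
  Site 2: {#4, #5}
  Site 3: {#2, #3, #4}
  Site 4: {}
  Site 5: {#3}
No 2 sites suffice: every size-2 union leaves at least one demand point uncovered.
But {Site 1, Site 2, Site 3} covers everything, so the minimum is 3.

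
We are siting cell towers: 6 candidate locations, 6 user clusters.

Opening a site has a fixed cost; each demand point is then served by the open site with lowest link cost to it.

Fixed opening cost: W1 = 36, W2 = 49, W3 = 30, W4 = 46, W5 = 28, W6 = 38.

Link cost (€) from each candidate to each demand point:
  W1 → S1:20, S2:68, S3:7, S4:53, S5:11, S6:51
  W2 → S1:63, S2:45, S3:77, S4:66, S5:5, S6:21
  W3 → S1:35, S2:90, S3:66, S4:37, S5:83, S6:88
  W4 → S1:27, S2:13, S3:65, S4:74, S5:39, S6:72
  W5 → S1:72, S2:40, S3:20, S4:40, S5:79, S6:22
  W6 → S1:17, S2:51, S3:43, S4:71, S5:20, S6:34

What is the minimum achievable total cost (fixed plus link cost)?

Open {W1, W5}: assign each demand point to its cheapest open site.
  S1→W1 20, S2→W5 40, S3→W1 7, S4→W5 40, S5→W1 11, S6→W5 22
  link cost 140, fixed 64 → total 204.
Compare {W1, W4, W5}: link cost 113 + fixed 110 = 223.
Compare {W5, W6}: link cost 159 + fixed 66 = 225.
Compare {W1, W3, W5}: link cost 137 + fixed 94 = 231.
All other subsets cost ≥ 223. Minimum total cost: 204.

204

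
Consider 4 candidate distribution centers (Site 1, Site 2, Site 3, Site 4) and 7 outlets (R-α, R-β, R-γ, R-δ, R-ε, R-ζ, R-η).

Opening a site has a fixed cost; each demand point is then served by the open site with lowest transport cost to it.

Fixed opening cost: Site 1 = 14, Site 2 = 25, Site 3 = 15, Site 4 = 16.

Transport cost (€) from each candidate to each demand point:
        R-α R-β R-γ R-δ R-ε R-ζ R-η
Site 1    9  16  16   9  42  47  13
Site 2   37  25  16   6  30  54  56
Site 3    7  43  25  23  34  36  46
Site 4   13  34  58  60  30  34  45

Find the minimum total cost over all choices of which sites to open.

157

Open {Site 1, Site 4}: assign each demand point to its cheapest open site.
  R-α→Site 1 9, R-β→Site 1 16, R-γ→Site 1 16, R-δ→Site 1 9, R-ε→Site 4 30, R-ζ→Site 4 34, R-η→Site 1 13
  transport cost 127, fixed 30 → total 157.
Compare {Site 1, Site 3}: transport cost 131 + fixed 29 = 160.
Compare {Site 1}: transport cost 152 + fixed 14 = 166.
Compare {Site 1, Site 3, Site 4}: transport cost 125 + fixed 45 = 170.
All other subsets cost ≥ 160. Minimum total cost: 157.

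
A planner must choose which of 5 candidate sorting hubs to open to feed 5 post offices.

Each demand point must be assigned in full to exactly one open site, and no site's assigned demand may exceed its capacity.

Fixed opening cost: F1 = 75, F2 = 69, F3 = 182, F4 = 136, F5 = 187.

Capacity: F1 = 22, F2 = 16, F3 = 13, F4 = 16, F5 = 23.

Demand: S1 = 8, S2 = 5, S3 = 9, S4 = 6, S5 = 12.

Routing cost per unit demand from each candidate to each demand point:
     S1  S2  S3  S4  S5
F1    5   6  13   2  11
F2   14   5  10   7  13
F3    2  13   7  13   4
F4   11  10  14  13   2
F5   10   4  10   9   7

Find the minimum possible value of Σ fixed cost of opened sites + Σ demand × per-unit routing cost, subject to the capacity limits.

Open {F1, F2, F4}; cheapest assignment that respects the capacities:
  F1 (cap 22, load 14): S1, S4 — cost 8×5 + 6×2 = 52
  F2 (cap 16, load 14): S2, S3 — cost 5×5 + 9×10 = 115
  F4 (cap 16, load 12): S5 — cost 12×2 = 24
  Shipping 191, fixed 280 → total 471.
  Any other capacity-feasible assignment to {F1, F2, F4} ships for at least 191.
Compare {F1, F5}: its best feasible assignment gives total 518.
Compare {F1, F2, F3}: its best feasible assignment gives total 541.
Every other set of open sites that can feasibly serve all demand totals ≥ 518 even under its best assignment. Minimum: 471.

471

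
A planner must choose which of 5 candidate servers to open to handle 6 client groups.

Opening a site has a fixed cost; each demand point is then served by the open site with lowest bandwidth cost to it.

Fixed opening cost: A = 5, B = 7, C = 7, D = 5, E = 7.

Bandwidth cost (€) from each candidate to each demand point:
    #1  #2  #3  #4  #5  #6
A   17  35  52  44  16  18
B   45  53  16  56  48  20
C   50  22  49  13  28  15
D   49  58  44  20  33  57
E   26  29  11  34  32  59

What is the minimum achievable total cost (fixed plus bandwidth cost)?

Open {A, C, E}: assign each demand point to its cheapest open site.
  #1→A 17, #2→C 22, #3→E 11, #4→C 13, #5→A 16, #6→C 15
  bandwidth cost 94, fixed 19 → total 113.
Compare {A, B, C}: bandwidth cost 99 + fixed 19 = 118.
Compare {A, C, D, E}: bandwidth cost 94 + fixed 24 = 118.
Compare {A, B, C, E}: bandwidth cost 94 + fixed 26 = 120.
All other subsets cost ≥ 118. Minimum total cost: 113.

113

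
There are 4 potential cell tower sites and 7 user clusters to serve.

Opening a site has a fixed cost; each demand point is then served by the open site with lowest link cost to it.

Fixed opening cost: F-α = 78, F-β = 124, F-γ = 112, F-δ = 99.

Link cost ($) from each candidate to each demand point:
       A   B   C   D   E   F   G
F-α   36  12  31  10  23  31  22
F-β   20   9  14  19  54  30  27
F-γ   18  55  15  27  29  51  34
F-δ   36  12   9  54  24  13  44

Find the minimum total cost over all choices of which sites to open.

243

Open {F-α}: assign each demand point to its cheapest open site.
  A→F-α 36, B→F-α 12, C→F-α 31, D→F-α 10, E→F-α 23, F→F-α 31, G→F-α 22
  link cost 165, fixed 78 → total 243.
Compare {F-δ}: link cost 192 + fixed 99 = 291.
Compare {F-β}: link cost 173 + fixed 124 = 297.
Compare {F-α, F-δ}: link cost 125 + fixed 177 = 302.
All other subsets cost ≥ 291. Minimum total cost: 243.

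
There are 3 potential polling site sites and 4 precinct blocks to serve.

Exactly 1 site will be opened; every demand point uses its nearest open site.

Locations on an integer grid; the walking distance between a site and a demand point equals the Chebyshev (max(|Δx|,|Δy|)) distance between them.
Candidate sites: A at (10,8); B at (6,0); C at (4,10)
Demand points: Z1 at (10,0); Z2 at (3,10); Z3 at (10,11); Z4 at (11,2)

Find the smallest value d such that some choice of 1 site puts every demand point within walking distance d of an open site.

Open {A}.
  Farthest demand point is Z1 at walking distance 8 (to A); all others are ≤ 8.
With {C} the worst case is 10.
With {B} the worst case is 11.
No size-1 selection achieves below 8.

8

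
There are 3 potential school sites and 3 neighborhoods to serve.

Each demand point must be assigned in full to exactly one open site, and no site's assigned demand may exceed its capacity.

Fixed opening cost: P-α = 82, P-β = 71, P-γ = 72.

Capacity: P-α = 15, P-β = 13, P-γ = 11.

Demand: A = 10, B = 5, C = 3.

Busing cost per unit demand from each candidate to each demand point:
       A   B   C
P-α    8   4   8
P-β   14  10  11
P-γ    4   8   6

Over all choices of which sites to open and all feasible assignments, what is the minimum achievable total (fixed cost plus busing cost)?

238

Open {P-α, P-γ}; cheapest assignment that respects the capacities:
  P-α (cap 15, load 8): B, C — cost 5×4 + 3×8 = 44
  P-γ (cap 11, load 10): A — cost 10×4 = 40
  Shipping 84, fixed 154 → total 238.
  Any other capacity-feasible assignment to {P-α, P-γ} ships for at least 84.
Compare {P-β, P-γ}: its best feasible assignment gives total 266.
Compare {P-α, P-β}: its best feasible assignment gives total 286.
Every other set of open sites that can feasibly serve all demand totals ≥ 266 even under its best assignment. Minimum: 238.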